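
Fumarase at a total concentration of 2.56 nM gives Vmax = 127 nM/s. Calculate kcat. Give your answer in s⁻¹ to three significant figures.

49.6 s⁻¹

kcat = Vmax/[E]total = 127 nM/s / 2.56 nM = 49.6 s⁻¹.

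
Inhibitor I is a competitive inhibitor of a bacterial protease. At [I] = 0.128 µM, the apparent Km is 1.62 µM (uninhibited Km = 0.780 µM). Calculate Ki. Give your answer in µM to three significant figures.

Competitive: Km,app = α·Km with α = 1 + [I]/Ki.
α = Km,app/Km = 1.62/0.780 = 2.077.
Ki = [I]/(α − 1) = 0.128/1.077 = 0.119 µM.

0.119 µM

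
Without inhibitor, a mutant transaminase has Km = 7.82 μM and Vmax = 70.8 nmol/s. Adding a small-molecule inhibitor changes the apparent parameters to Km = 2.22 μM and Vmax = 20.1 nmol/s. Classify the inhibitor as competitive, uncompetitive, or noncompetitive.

uncompetitive

Both Km and Vmax decrease by the same factor (~3.52-fold) — characteristic of uncompetitive inhibition.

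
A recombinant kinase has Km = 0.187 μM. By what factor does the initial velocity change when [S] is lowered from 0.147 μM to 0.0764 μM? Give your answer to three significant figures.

The fractional saturations are [S]/(Km+[S]) = 0.147/0.3340 = 0.4401 and 0.0764/0.2634 = 0.2901.
v₂/v₁ is just their ratio: 0.2901/0.4401 = 0.659.

0.659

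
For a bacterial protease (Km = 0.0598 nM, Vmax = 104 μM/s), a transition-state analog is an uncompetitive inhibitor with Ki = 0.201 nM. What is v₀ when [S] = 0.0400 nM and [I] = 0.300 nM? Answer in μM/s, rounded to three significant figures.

26.1 μM/s

α = 1 + [I]/Ki = 1 + 0.300/0.201 = 2.493.
For an uncompetitive inhibitor, both parameters are divided by α, giving Vmax/α and Km/α: Km,app = 0.0240 nM, Vmax,app = 41.7 μM/s.
v = Vmax,app·[S]/(Km,app + [S]) = 41.7 × 0.0400/(0.0240 + 0.0400) = 26.1 μM/s.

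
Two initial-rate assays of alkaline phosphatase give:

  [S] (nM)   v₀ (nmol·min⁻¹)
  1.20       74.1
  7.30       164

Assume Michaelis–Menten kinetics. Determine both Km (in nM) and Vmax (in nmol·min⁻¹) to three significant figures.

From v = Vmax[S]/(Km+[S]), each point gives Vmax = v(Km+[S])/[S].
Equating: 74.1(Km+1.20)/1.20 = 164(Km+7.30)/7.30.
61.75·Km + 74.1 = 22.47·Km + 164, so (61.75 − 22.47)·Km = 164 − 74.1.
Km = 89.90/39.28 = 2.29 nM; then Vmax = 74.1(2.29+1.20)/1.20 = 215 nmol·min⁻¹.

Km = 2.29 nM; Vmax = 215 nmol·min⁻¹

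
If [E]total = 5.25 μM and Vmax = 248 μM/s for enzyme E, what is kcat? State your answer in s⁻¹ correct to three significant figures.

47.2 s⁻¹

kcat = Vmax/[E]total = 248 μM/s / 5.25 μM = 47.2 s⁻¹.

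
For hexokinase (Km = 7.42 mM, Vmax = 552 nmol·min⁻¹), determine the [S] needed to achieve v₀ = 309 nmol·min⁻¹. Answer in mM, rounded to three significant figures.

9.44 mM

Rearranging v = Vmax[S]/(Km+[S]) gives [S] = Km·v/(Vmax − v).
[S] = 7.42 × 309 / (552 − 309) = 2293/243.0 = 9.44 mM.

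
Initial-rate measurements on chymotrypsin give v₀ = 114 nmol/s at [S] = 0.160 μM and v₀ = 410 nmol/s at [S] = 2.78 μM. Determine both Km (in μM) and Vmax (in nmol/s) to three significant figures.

Km = 0.524 μM; Vmax = 487 nmol/s

From v = Vmax[S]/(Km+[S]), each point gives Vmax = v(Km+[S])/[S].
Equating: 114(Km+0.160)/0.160 = 410(Km+2.78)/2.78.
712.5·Km + 114 = 147.5·Km + 410, so (712.5 − 147.5)·Km = 410 − 114.
Km = 296.0/565.0 = 0.524 μM; then Vmax = 114(0.524+0.160)/0.160 = 487 nmol/s.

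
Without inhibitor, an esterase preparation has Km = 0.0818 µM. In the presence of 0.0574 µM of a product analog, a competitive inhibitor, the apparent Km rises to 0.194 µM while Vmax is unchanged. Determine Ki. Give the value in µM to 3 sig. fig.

0.0418 µM

Competitive: Km,app = α·Km with α = 1 + [I]/Ki.
α = Km,app/Km = 0.194/0.0818 = 2.372.
Since α = 1 + [I]/Ki, [I]/Ki = 2.372 − 1 = 1.372 and Ki = 0.0574/1.372 = 0.0418 µM.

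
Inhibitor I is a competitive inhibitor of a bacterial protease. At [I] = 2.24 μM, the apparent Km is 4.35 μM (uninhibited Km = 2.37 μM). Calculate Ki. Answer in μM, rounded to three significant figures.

2.68 μM

Competitive: Km,app = α·Km with α = 1 + [I]/Ki.
α = Km,app/Km = 4.35/2.37 = 1.835.
Since α = 1 + [I]/Ki, [I]/Ki = 1.835 − 1 = 0.8354 and Ki = 2.24/0.8354 = 2.68 μM.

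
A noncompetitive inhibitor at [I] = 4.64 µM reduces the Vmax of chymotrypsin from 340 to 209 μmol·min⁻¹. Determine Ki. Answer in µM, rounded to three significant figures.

Noncompetitive: Vmax,app = Vmax/α with α = 1 + [I]/Ki.
α = Vmax/Vmax,app = 340/209 = 1.627.
Ki = [I]/(α − 1) = 4.64/0.6268 = 7.40 µM.

7.40 µM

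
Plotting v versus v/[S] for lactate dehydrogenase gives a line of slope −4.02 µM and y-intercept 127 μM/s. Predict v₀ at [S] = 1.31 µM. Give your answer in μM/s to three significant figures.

In the Eadie–Hofstee form v = Vmax − Km·(v/[S]), the slope is −Km and the intercept is Vmax, so Km = 4.02 µM and Vmax = 127 μM/s.
v = 127 × 1.31/(4.02 + 1.31) = 31.2 μM/s.

31.2 μM/s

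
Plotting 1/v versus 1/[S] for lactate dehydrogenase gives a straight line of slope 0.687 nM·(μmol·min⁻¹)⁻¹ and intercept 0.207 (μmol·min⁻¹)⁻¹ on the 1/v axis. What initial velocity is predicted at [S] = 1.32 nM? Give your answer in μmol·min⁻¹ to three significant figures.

The y-intercept is 1/Vmax, so Vmax = 1/0.207 = 4.83 μmol·min⁻¹.
The slope is Km/Vmax, so Km = 0.687 × 4.83 = 3.32 nM.
Then v = 4.83 × 1.32/(3.32 + 1.32) = 1.37 μmol·min⁻¹.

1.37 μmol·min⁻¹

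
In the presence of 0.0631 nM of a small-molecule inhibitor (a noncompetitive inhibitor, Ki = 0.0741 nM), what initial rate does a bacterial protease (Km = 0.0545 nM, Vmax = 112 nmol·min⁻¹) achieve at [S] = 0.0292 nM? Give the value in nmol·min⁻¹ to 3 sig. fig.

With α = 1 + [I]/Ki = 1 + 0.0631/0.0741 = 1.852, the noncompetitive rate law is v = (Vmax/α)·[S] / (Km + [S]).
v = (112/1.852)×0.0292 / (0.0545 + 0.0292) = 1.766/0.08370 = 21.1 nmol·min⁻¹.

21.1 nmol·min⁻¹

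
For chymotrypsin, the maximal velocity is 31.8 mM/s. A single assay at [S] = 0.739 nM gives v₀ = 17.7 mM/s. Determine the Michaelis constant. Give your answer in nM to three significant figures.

0.589 nM

v/Vmax = 17.7/31.8 = 0.5566 = [S]/(Km+[S]).
So Km + [S] = [S]/0.5566 = 1.328 nM, giving Km = 1.328 − 0.739 = 0.589 nM.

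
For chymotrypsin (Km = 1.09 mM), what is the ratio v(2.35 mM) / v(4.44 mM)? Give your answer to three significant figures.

The fractional saturations are [S]/(Km+[S]) = 4.44/5.530 = 0.8029 and 2.35/3.440 = 0.6831.
v₂/v₁ is just their ratio: 0.6831/0.8029 = 0.851.

0.851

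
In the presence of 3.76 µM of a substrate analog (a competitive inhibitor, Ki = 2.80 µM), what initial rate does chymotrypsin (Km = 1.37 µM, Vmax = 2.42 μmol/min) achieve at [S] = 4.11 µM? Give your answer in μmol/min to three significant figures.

With α = 1 + [I]/Ki = 1 + 3.76/2.80 = 2.343, the competitive rate law is v = Vmax[S] / (αKm + [S]).
v = 2.42×4.11 / (2.343×1.37 + 4.11) = 9.946/7.320 = 1.36 μmol/min.

1.36 μmol/min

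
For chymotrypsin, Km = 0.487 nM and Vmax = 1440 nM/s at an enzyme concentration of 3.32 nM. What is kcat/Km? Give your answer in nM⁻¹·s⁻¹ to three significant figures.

kcat = Vmax/[E]total = 1440/3.32 = 434 s⁻¹.
kcat/Km = 434/0.487 = 891 nM⁻¹·s⁻¹.

891 nM⁻¹·s⁻¹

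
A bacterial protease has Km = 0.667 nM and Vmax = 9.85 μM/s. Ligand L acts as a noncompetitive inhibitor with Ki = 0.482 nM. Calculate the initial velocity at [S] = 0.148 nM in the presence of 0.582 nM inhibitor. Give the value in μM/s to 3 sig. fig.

0.810 μM/s

With α = 1 + [I]/Ki = 1 + 0.582/0.482 = 2.207, the noncompetitive rate law is v = (Vmax/α)·[S] / (Km + [S]).
v = (9.85/2.207)×0.148 / (0.667 + 0.148) = 0.6604/0.8150 = 0.810 μM/s.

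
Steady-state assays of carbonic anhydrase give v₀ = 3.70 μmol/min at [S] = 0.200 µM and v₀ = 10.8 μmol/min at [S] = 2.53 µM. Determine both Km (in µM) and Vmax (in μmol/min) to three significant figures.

Km = 0.499 µM; Vmax = 12.9 μmol/min

From v = Vmax[S]/(Km+[S]), each point gives Vmax = v(Km+[S])/[S].
Equating: 3.70(Km+0.200)/0.200 = 10.8(Km+2.53)/2.53.
18.50·Km + 3.70 = 4.269·Km + 10.8, so (18.50 − 4.269)·Km = 10.8 − 3.70.
Km = 7.100/14.23 = 0.499 µM; then Vmax = 3.70(0.499+0.200)/0.200 = 12.9 μmol/min.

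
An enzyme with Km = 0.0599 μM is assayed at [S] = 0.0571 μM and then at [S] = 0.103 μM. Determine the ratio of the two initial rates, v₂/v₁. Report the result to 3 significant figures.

Since Vmax cancels, v₂/v₁ = [S]₂(Km+[S]₁) / [S]₁(Km+[S]₂).
= 0.103×(0.0599+0.0571) / (0.0571×(0.0599+0.103)) = 0.01205/0.009302 = 1.30.

1.30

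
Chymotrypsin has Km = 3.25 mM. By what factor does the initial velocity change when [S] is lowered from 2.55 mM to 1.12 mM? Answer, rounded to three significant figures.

The fractional saturations are [S]/(Km+[S]) = 2.55/5.800 = 0.4397 and 1.12/4.370 = 0.2563.
v₂/v₁ is just their ratio: 0.2563/0.4397 = 0.583.

0.583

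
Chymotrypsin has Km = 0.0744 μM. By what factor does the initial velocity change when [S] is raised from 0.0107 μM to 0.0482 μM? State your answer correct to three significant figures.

3.13

The fractional saturations are [S]/(Km+[S]) = 0.0107/0.08510 = 0.1257 and 0.0482/0.1226 = 0.3931.
v₂/v₁ is just their ratio: 0.3931/0.1257 = 3.13.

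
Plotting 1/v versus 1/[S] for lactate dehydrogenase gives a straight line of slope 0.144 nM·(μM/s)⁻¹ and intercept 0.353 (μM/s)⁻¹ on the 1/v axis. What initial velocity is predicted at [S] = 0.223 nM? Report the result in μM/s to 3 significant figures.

The y-intercept is 1/Vmax, so Vmax = 1/0.353 = 2.83 μM/s.
The slope is Km/Vmax, so Km = 0.144 × 2.83 = 0.408 nM.
Then v = 2.83 × 0.223/(0.408 + 0.223) = 1.00 μM/s.

1.00 μM/s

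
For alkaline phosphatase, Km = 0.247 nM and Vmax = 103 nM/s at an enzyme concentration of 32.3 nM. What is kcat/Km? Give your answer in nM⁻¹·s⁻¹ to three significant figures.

12.9 nM⁻¹·s⁻¹

kcat = Vmax/[E]total = 103/32.3 = 3.19 s⁻¹.
kcat/Km = 3.19/0.247 = 12.9 nM⁻¹·s⁻¹.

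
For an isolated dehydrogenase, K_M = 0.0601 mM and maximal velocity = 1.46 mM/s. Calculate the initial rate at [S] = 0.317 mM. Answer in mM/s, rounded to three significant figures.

[S]/(Km+[S]) = 0.317/0.3771 = 0.8406, the fractional saturation.
v = 0.8406 × Vmax = 0.8406 × 1.46 = 1.23 mM/s.

1.23 mM/s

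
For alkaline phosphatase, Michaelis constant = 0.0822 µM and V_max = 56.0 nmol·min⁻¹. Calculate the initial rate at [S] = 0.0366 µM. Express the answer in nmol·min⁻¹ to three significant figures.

17.3 nmol·min⁻¹

[S]/(Km+[S]) = 0.0366/0.1188 = 0.3081, the fractional saturation.
v = 0.3081 × Vmax = 0.3081 × 56.0 = 17.3 nmol·min⁻¹.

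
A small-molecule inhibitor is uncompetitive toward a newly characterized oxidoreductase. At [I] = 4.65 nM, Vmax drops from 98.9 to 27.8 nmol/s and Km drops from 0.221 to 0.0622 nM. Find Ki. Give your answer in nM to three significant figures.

Uncompetitive: Vmax,app = Vmax/α (and Km,app = Km/α) with α = 1 + [I]/Ki.
α = Vmax/Vmax,app = 98.9/27.8 = 3.558.
Since α = 1 + [I]/Ki, [I]/Ki = 3.558 − 1 = 2.558 and Ki = 4.65/2.558 = 1.82 nM.

1.82 nM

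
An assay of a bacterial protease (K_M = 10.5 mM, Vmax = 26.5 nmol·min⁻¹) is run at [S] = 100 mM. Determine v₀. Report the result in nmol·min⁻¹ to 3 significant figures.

24.0 nmol·min⁻¹

[S]/(Km+[S]) = 100/110.5 = 0.9050, the fractional saturation.
v = 0.9050 × Vmax = 0.9050 × 26.5 = 24.0 nmol·min⁻¹.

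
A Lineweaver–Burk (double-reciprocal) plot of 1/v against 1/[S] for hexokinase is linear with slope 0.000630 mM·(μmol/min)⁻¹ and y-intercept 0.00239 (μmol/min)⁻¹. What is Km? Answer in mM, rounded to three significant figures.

0.264 mM

y-intercept = 1/Vmax ⇒ Vmax = 418 μmol/min; slope = Km/Vmax ⇒ Km = slope × Vmax.
Km = 0.000630 × 418 = 0.264 mM.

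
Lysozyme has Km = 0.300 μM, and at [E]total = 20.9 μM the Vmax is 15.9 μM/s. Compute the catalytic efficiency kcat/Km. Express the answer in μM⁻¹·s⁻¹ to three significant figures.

2.54 μM⁻¹·s⁻¹

kcat = Vmax/[E]total = 15.9/20.9 = 0.761 s⁻¹.
kcat/Km = 0.761/0.300 = 2.54 μM⁻¹·s⁻¹.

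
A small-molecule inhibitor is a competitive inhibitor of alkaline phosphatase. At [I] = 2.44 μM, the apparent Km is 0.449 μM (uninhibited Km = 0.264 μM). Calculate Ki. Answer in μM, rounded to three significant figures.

Competitive: Km,app = α·Km with α = 1 + [I]/Ki.
α = Km,app/Km = 0.449/0.264 = 1.701.
Since α = 1 + [I]/Ki, [I]/Ki = 1.701 − 1 = 0.7008 and Ki = 2.44/0.7008 = 3.48 μM.

3.48 μM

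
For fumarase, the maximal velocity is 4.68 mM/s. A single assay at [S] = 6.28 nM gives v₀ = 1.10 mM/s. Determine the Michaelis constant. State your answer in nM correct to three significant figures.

From v = Vmax[S]/(Km+[S]), Km = [S](Vmax − v)/v.
Km = 6.28 × (4.68 − 1.10) / 1.10 = 22.48/1.10 = 20.4 nM.

20.4 nM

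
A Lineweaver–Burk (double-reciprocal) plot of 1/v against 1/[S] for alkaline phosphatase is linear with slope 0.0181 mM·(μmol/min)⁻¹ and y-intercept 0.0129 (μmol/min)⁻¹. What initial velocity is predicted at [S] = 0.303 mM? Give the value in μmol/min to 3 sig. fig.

13.8 μmol/min

The y-intercept is 1/Vmax, so Vmax = 1/0.0129 = 77.5 μmol/min.
The slope is Km/Vmax, so Km = 0.0181 × 77.5 = 1.40 mM.
Then v = 77.5 × 0.303/(1.40 + 0.303) = 13.8 μmol/min.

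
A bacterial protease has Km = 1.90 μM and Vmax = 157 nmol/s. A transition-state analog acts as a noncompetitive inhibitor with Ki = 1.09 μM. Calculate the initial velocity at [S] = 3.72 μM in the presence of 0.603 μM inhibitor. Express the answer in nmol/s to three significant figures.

66.9 nmol/s

With α = 1 + [I]/Ki = 1 + 0.603/1.09 = 1.553, the noncompetitive rate law is v = (Vmax/α)·[S] / (Km + [S]).
v = (157/1.553)×3.72 / (1.90 + 3.72) = 376.0/5.620 = 66.9 nmol/s.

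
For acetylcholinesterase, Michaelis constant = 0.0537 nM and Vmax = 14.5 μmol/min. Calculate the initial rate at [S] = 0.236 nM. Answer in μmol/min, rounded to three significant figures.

11.8 μmol/min

[S]/(Km+[S]) = 0.236/0.2897 = 0.8146, the fractional saturation.
v = 0.8146 × Vmax = 0.8146 × 14.5 = 11.8 μmol/min.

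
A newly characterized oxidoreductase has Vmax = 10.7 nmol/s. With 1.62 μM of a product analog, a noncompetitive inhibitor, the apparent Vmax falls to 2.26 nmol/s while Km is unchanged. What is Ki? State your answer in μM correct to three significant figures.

0.434 μM

Noncompetitive: Vmax,app = Vmax/α with α = 1 + [I]/Ki.
α = Vmax/Vmax,app = 10.7/2.26 = 4.735.
Ki = [I]/(α − 1) = 1.62/3.735 = 0.434 μM.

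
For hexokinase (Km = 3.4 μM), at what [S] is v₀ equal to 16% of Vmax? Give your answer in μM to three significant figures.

0.648 μM

v/Vmax = [S]/(Km+[S]) = 0.16, so [S] = Km·0.16/(1 − 0.16) = 3.4 × 0.1905.
[S] = 0.648 μM.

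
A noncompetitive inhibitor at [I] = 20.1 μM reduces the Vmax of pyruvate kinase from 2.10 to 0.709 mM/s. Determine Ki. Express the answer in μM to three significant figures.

10.2 μM

Noncompetitive: Vmax,app = Vmax/α with α = 1 + [I]/Ki.
α = Vmax/Vmax,app = 2.10/0.709 = 2.962.
Ki = [I]/(α − 1) = 20.1/1.962 = 10.2 μM.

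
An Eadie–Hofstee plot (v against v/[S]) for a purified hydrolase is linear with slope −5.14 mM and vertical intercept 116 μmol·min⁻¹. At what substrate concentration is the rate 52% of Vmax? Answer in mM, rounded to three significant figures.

The Eadie–Hofstee slope gives Km = 5.14 mM (slope = −Km).
v/Vmax = [S]/(Km+[S]) = 0.52 ⇒ [S] = Km·0.52/(1−0.52) = 5.14 × 1.083 = 5.57 mM.

5.57 mM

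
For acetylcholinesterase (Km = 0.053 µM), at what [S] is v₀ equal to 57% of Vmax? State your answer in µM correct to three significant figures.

0.0703 µM

v/Vmax = [S]/(Km+[S]) = 0.57, so [S] = Km·0.57/(1 − 0.57) = 0.053 × 1.326.
[S] = 0.0703 µM.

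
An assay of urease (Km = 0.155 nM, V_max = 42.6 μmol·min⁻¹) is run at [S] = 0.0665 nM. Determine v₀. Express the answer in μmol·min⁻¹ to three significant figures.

12.8 μmol·min⁻¹

[S]/(Km+[S]) = 0.0665/0.2215 = 0.3002, the fractional saturation.
v = 0.3002 × Vmax = 0.3002 × 42.6 = 12.8 μmol·min⁻¹.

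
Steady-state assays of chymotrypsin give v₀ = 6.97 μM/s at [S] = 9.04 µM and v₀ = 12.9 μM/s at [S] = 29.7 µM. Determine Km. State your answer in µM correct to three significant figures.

17.6 µM

In reciprocal form, 1/v = (Km/Vmax)·(1/[S]) + 1/Vmax. The two points give (1/[S], 1/v) = (0.1106, 0.1435) and (0.03367, 0.07752).
Slope = (0.1435 − 0.07752)/(0.1106 − 0.03367) = 0.8571; intercept = 0.1435 − 0.8571×0.1106 = 0.04866.
Vmax = 1/intercept = 20.6 μM/s; Km = slope × Vmax = 0.8571 × 20.6 = 17.6 µM.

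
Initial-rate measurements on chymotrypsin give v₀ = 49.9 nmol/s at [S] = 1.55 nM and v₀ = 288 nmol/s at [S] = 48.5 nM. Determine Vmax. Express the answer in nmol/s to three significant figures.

342 nmol/s

From v = Vmax[S]/(Km+[S]), each point gives Vmax = v(Km+[S])/[S].
Equating: 49.9(Km+1.55)/1.55 = 288(Km+48.5)/48.5.
32.19·Km + 49.9 = 5.938·Km + 288, so (32.19 − 5.938)·Km = 288 − 49.9.
Km = 238.1/26.26 = 9.07 nM; then Vmax = 49.9(9.07+1.55)/1.55 = 342 nmol/s.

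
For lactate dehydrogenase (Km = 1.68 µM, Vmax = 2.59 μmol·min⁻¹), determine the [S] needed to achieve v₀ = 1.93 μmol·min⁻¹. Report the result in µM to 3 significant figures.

4.91 µM

Rearranging v = Vmax[S]/(Km+[S]) gives [S] = Km·v/(Vmax − v).
[S] = 1.68 × 1.93 / (2.59 − 1.93) = 3.242/0.6600 = 4.91 µM.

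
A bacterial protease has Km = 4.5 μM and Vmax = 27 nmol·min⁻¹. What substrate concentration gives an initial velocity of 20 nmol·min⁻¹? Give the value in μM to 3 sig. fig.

12.9 μM

Rearranging v = Vmax[S]/(Km+[S]) gives [S] = Km·v/(Vmax − v).
[S] = 4.5 × 20 / (27 − 20) = 90.00/7.000 = 12.9 μM.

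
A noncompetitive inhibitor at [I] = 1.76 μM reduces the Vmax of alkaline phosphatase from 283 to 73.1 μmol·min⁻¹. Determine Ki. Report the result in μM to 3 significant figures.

Noncompetitive: Vmax,app = Vmax/α with α = 1 + [I]/Ki.
α = Vmax/Vmax,app = 283/73.1 = 3.871.
Since α = 1 + [I]/Ki, [I]/Ki = 3.871 − 1 = 2.871 and Ki = 1.76/2.871 = 0.613 μM.

0.613 μM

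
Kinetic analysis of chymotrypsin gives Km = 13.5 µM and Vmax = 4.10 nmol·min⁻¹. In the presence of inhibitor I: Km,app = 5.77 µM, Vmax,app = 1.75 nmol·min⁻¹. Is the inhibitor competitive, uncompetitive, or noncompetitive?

Both Km and Vmax decrease by the same factor (~2.34-fold) — characteristic of uncompetitive inhibition.

uncompetitive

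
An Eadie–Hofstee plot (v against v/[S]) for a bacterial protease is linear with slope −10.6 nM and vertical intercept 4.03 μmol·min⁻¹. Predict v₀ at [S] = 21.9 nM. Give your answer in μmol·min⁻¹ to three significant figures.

In the Eadie–Hofstee form v = Vmax − Km·(v/[S]), the slope is −Km and the intercept is Vmax, so Km = 10.6 nM and Vmax = 4.03 μmol·min⁻¹.
v = 4.03 × 21.9/(10.6 + 21.9) = 2.72 μmol·min⁻¹.

2.72 μmol·min⁻¹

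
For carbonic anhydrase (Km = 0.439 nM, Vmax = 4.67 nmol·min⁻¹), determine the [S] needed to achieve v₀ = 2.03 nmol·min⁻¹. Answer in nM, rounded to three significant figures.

0.338 nM

Rearranging v = Vmax[S]/(Km+[S]) gives [S] = Km·v/(Vmax − v).
[S] = 0.439 × 2.03 / (4.67 − 2.03) = 0.8912/2.640 = 0.338 nM.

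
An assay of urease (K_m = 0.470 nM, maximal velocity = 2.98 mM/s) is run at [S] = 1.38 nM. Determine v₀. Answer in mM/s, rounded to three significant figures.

v = Vmax·[S]/(Km + [S]) = 2.98 × 1.38 / (0.470 + 1.38)
  = 4.112 / 1.850 = 2.22 mM/s.

2.22 mM/s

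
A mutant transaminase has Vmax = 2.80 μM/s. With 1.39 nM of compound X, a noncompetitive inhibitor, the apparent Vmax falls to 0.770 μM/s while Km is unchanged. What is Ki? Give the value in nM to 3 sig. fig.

Noncompetitive: Vmax,app = Vmax/α with α = 1 + [I]/Ki.
α = Vmax/Vmax,app = 2.80/0.770 = 3.636.
Ki = [I]/(α − 1) = 1.39/2.636 = 0.527 nM.

0.527 nM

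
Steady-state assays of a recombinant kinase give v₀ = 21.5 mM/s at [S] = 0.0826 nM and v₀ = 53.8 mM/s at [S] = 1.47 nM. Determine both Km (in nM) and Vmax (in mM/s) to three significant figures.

In reciprocal form, 1/v = (Km/Vmax)·(1/[S]) + 1/Vmax. The two points give (1/[S], 1/v) = (12.11, 0.04651) and (0.6803, 0.01859).
Slope = (0.04651 − 0.01859)/(12.11 − 0.6803) = 0.002444; intercept = 0.04651 − 0.002444×12.11 = 0.01692.
Vmax = 1/intercept = 59.1 mM/s; Km = slope × Vmax = 0.002444 × 59.1 = 0.144 nM.

Km = 0.144 nM; Vmax = 59.1 mM/s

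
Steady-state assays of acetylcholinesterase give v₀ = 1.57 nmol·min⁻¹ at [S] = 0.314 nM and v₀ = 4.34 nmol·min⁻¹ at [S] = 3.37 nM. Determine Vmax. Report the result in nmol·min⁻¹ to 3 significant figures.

5.30 nmol·min⁻¹

From v = Vmax[S]/(Km+[S]), each point gives Vmax = v(Km+[S])/[S].
Equating: 1.57(Km+0.314)/0.314 = 4.34(Km+3.37)/3.37.
5.000·Km + 1.57 = 1.288·Km + 4.34, so (5.000 − 1.288)·Km = 4.34 − 1.57.
Km = 2.770/3.712 = 0.746 nM; then Vmax = 1.57(0.746+0.314)/0.314 = 5.30 nmol·min⁻¹.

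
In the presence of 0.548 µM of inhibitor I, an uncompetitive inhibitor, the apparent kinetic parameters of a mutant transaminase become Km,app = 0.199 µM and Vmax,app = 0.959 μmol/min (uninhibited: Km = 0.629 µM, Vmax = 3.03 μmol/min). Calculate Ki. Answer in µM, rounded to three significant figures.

Uncompetitive: Vmax,app = Vmax/α (and Km,app = Km/α) with α = 1 + [I]/Ki.
α = Vmax/Vmax,app = 3.03/0.959 = 3.160.
Ki = [I]/(α − 1) = 0.548/2.160 = 0.254 µM.

0.254 µM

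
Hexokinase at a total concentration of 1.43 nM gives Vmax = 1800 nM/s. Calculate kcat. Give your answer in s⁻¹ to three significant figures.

kcat = Vmax/[E]total = 1800 nM/s / 1.43 nM = 1260 s⁻¹.

1260 s⁻¹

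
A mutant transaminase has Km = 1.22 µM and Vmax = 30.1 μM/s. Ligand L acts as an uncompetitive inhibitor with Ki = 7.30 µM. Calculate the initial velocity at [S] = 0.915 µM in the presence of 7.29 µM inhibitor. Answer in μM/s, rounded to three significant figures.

With α = 1 + [I]/Ki = 1 + 7.29/7.30 = 1.999, the uncompetitive rate law is v = (Vmax/α)·[S] / (Km/α + [S]).
v = (30.1/1.999)×0.915 / (1.22/1.999 + 0.915) = 13.78/1.525 = 9.03 μM/s.

9.03 μM/s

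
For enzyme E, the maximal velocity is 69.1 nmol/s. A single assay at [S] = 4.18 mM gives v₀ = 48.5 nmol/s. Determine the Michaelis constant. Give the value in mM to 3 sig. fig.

v/Vmax = 48.5/69.1 = 0.7019 = [S]/(Km+[S]).
So Km + [S] = [S]/0.7019 = 5.955 mM, giving Km = 5.955 − 4.18 = 1.78 mM.

1.78 mM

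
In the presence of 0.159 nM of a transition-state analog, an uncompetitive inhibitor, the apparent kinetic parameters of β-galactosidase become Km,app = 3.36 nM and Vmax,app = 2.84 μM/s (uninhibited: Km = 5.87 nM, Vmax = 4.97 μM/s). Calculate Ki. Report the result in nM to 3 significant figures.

0.212 nM

Uncompetitive: Vmax,app = Vmax/α (and Km,app = Km/α) with α = 1 + [I]/Ki.
α = Vmax/Vmax,app = 4.97/2.84 = 1.750.
Since α = 1 + [I]/Ki, [I]/Ki = 1.750 − 1 = 0.7500 and Ki = 0.159/0.7500 = 0.212 nM.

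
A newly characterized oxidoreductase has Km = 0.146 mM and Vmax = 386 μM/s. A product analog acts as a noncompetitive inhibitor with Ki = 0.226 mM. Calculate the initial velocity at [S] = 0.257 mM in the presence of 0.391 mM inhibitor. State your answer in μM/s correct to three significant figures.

90.2 μM/s

With α = 1 + [I]/Ki = 1 + 0.391/0.226 = 2.730, the noncompetitive rate law is v = (Vmax/α)·[S] / (Km + [S]).
v = (386/2.730)×0.257 / (0.146 + 0.257) = 36.34/0.4030 = 90.2 μM/s.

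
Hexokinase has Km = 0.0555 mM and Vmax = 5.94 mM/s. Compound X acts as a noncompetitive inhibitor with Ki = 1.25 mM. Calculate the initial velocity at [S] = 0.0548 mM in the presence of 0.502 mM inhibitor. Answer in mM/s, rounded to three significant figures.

With α = 1 + [I]/Ki = 1 + 0.502/1.25 = 1.402, the noncompetitive rate law is v = (Vmax/α)·[S] / (Km + [S]).
v = (5.94/1.402)×0.0548 / (0.0555 + 0.0548) = 0.2322/0.1103 = 2.11 mM/s.

2.11 mM/s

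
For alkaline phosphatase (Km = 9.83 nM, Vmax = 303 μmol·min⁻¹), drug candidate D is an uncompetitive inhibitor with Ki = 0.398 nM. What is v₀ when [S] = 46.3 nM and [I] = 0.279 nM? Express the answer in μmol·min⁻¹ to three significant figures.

With α = 1 + [I]/Ki = 1 + 0.279/0.398 = 1.701, the uncompetitive rate law is v = (Vmax/α)·[S] / (Km/α + [S]).
v = (303/1.701)×46.3 / (9.83/1.701 + 46.3) = 8247/52.08 = 158 μmol·min⁻¹.

158 μmol·min⁻¹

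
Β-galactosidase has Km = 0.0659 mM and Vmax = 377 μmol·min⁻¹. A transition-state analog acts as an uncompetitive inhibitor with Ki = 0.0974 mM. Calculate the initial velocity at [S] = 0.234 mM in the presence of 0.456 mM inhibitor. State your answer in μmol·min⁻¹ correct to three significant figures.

63.2 μmol·min⁻¹

α = 1 + [I]/Ki = 1 + 0.456/0.0974 = 5.682.
For an uncompetitive inhibitor, both parameters are divided by α, giving Vmax/α and Km/α: Km,app = 0.0116 mM, Vmax,app = 66.4 μmol·min⁻¹.
v = Vmax,app·[S]/(Km,app + [S]) = 66.4 × 0.234/(0.0116 + 0.234) = 63.2 μmol·min⁻¹.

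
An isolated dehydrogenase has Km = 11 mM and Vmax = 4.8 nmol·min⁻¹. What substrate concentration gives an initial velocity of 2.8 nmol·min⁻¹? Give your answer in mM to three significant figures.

The required fractional saturation is v/Vmax = 2.8/4.8 = 0.5833.
Then [S]/(Km+[S]) = 0.5833 ⇒ [S] = 11 × 0.5833/(1 − 0.5833) = 15.4 mM.

15.4 mM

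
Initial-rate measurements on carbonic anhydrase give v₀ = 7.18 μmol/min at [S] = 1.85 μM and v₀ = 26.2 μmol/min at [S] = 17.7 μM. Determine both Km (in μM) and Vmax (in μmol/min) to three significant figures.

Km = 7.92 μM; Vmax = 37.9 μmol/min

In reciprocal form, 1/v = (Km/Vmax)·(1/[S]) + 1/Vmax. The two points give (1/[S], 1/v) = (0.5405, 0.1393) and (0.05650, 0.03817).
Slope = (0.1393 − 0.03817)/(0.5405 − 0.05650) = 0.2089; intercept = 0.1393 − 0.2089×0.5405 = 0.02637.
Vmax = 1/intercept = 37.9 μmol/min; Km = slope × Vmax = 0.2089 × 37.9 = 7.92 μM.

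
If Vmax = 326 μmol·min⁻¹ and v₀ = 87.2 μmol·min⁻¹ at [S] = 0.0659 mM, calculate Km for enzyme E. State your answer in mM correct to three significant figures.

0.180 mM

v/Vmax = 87.2/326 = 0.2675 = [S]/(Km+[S]).
So Km + [S] = [S]/0.2675 = 0.2464 mM, giving Km = 0.2464 − 0.0659 = 0.180 mM.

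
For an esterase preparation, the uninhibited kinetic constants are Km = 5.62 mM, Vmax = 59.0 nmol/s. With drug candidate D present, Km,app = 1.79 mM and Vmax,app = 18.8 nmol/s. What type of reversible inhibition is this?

uncompetitive

Both Km and Vmax decrease by the same factor (~3.14-fold) — characteristic of uncompetitive inhibition.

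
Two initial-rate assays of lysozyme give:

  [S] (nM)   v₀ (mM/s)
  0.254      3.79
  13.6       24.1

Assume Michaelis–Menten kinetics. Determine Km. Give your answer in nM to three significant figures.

1.54 nM

In reciprocal form, 1/v = (Km/Vmax)·(1/[S]) + 1/Vmax. The two points give (1/[S], 1/v) = (3.937, 0.2639) and (0.07353, 0.04149).
Slope = (0.2639 − 0.04149)/(3.937 − 0.07353) = 0.05755; intercept = 0.2639 − 0.05755×3.937 = 0.03726.
Vmax = 1/intercept = 26.8 mM/s; Km = slope × Vmax = 0.05755 × 26.8 = 1.54 nM.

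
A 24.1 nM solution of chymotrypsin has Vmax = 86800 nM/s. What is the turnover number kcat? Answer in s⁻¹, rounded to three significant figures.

3600 s⁻¹

kcat = Vmax/[E]total = 86800 nM/s / 24.1 nM = 3600 s⁻¹.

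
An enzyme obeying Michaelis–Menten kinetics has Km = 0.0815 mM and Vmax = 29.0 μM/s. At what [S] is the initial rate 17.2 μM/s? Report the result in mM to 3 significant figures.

Rearranging v = Vmax[S]/(Km+[S]) gives [S] = Km·v/(Vmax − v).
[S] = 0.0815 × 17.2 / (29.0 − 17.2) = 1.402/11.80 = 0.119 mM.

0.119 mM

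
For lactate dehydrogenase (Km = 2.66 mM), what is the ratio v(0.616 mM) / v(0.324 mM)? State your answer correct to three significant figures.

1.73

Since Vmax cancels, v₂/v₁ = [S]₂(Km+[S]₁) / [S]₁(Km+[S]₂).
= 0.616×(2.66+0.324) / (0.324×(2.66+0.616)) = 1.838/1.061 = 1.73.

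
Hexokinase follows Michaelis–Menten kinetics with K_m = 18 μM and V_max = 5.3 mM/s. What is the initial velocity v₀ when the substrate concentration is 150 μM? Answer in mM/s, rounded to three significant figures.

4.73 mM/s

[S]/(Km+[S]) = 150/168.0 = 0.8929, the fractional saturation.
v = 0.8929 × Vmax = 0.8929 × 5.3 = 4.73 mM/s.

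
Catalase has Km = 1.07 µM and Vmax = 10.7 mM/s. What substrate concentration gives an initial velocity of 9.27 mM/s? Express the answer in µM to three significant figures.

6.94 µM

Rearranging v = Vmax[S]/(Km+[S]) gives [S] = Km·v/(Vmax − v).
[S] = 1.07 × 9.27 / (10.7 − 9.27) = 9.919/1.430 = 6.94 µM.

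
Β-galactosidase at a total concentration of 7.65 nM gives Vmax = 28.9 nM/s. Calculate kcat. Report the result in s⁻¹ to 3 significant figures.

3.78 s⁻¹

kcat = Vmax/[E]total = 28.9 nM/s / 7.65 nM = 3.78 s⁻¹.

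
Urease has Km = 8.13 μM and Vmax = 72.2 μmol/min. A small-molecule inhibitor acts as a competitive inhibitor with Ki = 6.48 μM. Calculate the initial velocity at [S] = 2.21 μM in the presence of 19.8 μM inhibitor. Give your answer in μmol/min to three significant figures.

4.54 μmol/min

With α = 1 + [I]/Ki = 1 + 19.8/6.48 = 4.056, the competitive rate law is v = Vmax[S] / (αKm + [S]).
v = 72.2×2.21 / (4.056×8.13 + 2.21) = 159.6/35.18 = 4.54 μmol/min.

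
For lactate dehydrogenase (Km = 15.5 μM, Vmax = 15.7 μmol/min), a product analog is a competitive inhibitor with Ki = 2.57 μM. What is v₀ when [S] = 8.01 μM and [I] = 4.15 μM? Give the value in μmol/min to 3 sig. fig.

2.59 μmol/min

With α = 1 + [I]/Ki = 1 + 4.15/2.57 = 2.615, the competitive rate law is v = Vmax[S] / (αKm + [S]).
v = 15.7×8.01 / (2.615×15.5 + 8.01) = 125.8/48.54 = 2.59 μmol/min.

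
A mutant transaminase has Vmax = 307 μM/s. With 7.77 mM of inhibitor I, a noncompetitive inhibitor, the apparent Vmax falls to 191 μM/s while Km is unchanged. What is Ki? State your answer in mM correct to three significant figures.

Noncompetitive: Vmax,app = Vmax/α with α = 1 + [I]/Ki.
α = Vmax/Vmax,app = 307/191 = 1.607.
Ki = [I]/(α − 1) = 7.77/0.6073 = 12.8 mM.

12.8 mM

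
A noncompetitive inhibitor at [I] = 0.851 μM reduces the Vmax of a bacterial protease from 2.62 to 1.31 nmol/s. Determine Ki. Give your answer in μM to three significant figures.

0.851 μM

Noncompetitive: Vmax,app = Vmax/α with α = 1 + [I]/Ki.
α = Vmax/Vmax,app = 2.62/1.31 = 2.000.
Since α = 1 + [I]/Ki, [I]/Ki = 2.000 − 1 = 1.000 and Ki = 0.851/1.000 = 0.851 μM.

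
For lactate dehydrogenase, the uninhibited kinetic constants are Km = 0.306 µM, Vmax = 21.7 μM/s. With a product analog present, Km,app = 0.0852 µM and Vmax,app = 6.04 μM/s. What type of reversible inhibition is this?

uncompetitive

Both Km and Vmax decrease by the same factor (~3.59-fold) — characteristic of uncompetitive inhibition.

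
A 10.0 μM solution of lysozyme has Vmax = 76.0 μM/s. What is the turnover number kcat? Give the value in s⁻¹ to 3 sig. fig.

7.60 s⁻¹

kcat = Vmax/[E]total = 76.0 μM/s / 10.0 μM = 7.60 s⁻¹.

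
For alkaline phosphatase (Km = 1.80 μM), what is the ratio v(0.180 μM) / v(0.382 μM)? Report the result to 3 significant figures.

The fractional saturations are [S]/(Km+[S]) = 0.382/2.182 = 0.1751 and 0.180/1.980 = 0.09091.
v₂/v₁ is just their ratio: 0.09091/0.1751 = 0.519.

0.519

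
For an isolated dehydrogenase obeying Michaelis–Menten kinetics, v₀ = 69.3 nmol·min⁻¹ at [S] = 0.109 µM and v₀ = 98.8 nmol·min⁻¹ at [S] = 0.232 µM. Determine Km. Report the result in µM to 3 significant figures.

In reciprocal form, 1/v = (Km/Vmax)·(1/[S]) + 1/Vmax. The two points give (1/[S], 1/v) = (9.174, 0.01443) and (4.310, 0.01012).
Slope = (0.01443 − 0.01012)/(9.174 − 4.310) = 0.0008858; intercept = 0.01443 − 0.0008858×9.174 = 0.006303.
Vmax = 1/intercept = 159 nmol·min⁻¹; Km = slope × Vmax = 0.0008858 × 159 = 0.141 µM.

0.141 µM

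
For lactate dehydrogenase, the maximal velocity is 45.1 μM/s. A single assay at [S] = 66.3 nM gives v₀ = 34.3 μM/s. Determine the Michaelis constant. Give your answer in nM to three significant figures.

20.9 nM

From v = Vmax[S]/(Km+[S]), Km = [S](Vmax − v)/v.
Km = 66.3 × (45.1 − 34.3) / 34.3 = 716.0/34.3 = 20.9 nM.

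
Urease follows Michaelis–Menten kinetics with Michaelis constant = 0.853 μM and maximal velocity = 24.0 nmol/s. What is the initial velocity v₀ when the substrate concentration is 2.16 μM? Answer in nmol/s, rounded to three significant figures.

[S]/(Km+[S]) = 2.16/3.013 = 0.7169, the fractional saturation.
v = 0.7169 × Vmax = 0.7169 × 24.0 = 17.2 nmol/s.

17.2 nmol/s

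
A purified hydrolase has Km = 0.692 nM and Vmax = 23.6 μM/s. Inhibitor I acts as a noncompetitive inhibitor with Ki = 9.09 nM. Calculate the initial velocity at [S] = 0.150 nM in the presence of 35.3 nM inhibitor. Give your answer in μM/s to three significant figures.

α = 1 + [I]/Ki = 1 + 35.3/9.09 = 4.883.
For a noncompetitive inhibitor, Vmax is reduced to Vmax/α while Km is unchanged: Km,app = 0.692 nM, Vmax,app = 4.83 μM/s.
v = Vmax,app·[S]/(Km,app + [S]) = 4.83 × 0.150/(0.692 + 0.150) = 0.861 μM/s.

0.861 μM/s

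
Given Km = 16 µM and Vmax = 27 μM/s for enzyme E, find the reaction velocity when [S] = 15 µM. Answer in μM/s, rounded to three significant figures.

13.1 μM/s

v = Vmax·[S]/(Km + [S]) = 27 × 15 / (16 + 15)
  = 405.0 / 31.00 = 13.1 μM/s.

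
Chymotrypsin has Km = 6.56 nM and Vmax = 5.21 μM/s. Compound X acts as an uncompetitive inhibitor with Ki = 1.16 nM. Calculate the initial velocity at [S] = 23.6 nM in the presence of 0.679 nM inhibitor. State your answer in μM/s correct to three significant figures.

2.80 μM/s

α = 1 + [I]/Ki = 1 + 0.679/1.16 = 1.585.
For an uncompetitive inhibitor, both parameters are divided by α, giving Vmax/α and Km/α: Km,app = 4.14 nM, Vmax,app = 3.29 μM/s.
v = Vmax,app·[S]/(Km,app + [S]) = 3.29 × 23.6/(4.14 + 23.6) = 2.80 μM/s.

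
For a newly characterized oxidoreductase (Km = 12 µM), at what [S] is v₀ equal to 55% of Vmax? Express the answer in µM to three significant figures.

14.7 µM

v/Vmax = [S]/(Km+[S]) = 0.55, so [S] = Km·0.55/(1 − 0.55) = 12 × 1.222.
[S] = 14.7 µM.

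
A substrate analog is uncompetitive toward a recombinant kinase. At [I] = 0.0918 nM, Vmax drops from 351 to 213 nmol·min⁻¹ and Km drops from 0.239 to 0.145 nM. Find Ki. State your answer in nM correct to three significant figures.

0.142 nM

Uncompetitive: Vmax,app = Vmax/α (and Km,app = Km/α) with α = 1 + [I]/Ki.
α = Vmax/Vmax,app = 351/213 = 1.648.
Ki = [I]/(α − 1) = 0.0918/0.6479 = 0.142 nM.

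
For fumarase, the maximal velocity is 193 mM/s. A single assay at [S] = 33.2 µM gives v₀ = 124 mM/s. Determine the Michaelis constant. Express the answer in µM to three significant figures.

From v = Vmax[S]/(Km+[S]), Km = [S](Vmax − v)/v.
Km = 33.2 × (193 − 124) / 124 = 2291/124 = 18.5 µM.

18.5 µM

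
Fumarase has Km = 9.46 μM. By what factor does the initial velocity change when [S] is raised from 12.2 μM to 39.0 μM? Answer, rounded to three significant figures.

Since Vmax cancels, v₂/v₁ = [S]₂(Km+[S]₁) / [S]₁(Km+[S]₂).
= 39.0×(9.46+12.2) / (12.2×(9.46+39.0)) = 844.7/591.2 = 1.43.

1.43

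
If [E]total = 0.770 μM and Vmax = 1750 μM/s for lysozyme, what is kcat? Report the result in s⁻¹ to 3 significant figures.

2270 s⁻¹

kcat = Vmax/[E]total = 1750 μM/s / 0.770 μM = 2270 s⁻¹.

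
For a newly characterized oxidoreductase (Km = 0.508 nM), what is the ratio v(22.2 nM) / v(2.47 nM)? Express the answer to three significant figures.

1.18

Since Vmax cancels, v₂/v₁ = [S]₂(Km+[S]₁) / [S]₁(Km+[S]₂).
= 22.2×(0.508+2.47) / (2.47×(0.508+22.2)) = 66.11/56.09 = 1.18.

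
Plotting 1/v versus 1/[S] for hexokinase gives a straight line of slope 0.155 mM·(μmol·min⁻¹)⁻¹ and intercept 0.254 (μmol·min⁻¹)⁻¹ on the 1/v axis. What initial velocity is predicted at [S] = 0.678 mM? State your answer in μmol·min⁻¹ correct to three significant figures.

2.07 μmol·min⁻¹

The y-intercept is 1/Vmax, so Vmax = 1/0.254 = 3.94 μmol·min⁻¹.
The slope is Km/Vmax, so Km = 0.155 × 3.94 = 0.610 mM.
Then v = 3.94 × 0.678/(0.610 + 0.678) = 2.07 μmol·min⁻¹.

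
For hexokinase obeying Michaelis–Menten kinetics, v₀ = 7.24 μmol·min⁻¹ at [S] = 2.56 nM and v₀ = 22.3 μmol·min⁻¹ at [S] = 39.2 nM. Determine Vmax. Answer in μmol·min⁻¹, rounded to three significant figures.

From v = Vmax[S]/(Km+[S]), each point gives Vmax = v(Km+[S])/[S].
Equating: 7.24(Km+2.56)/2.56 = 22.3(Km+39.2)/39.2.
2.828·Km + 7.24 = 0.5689·Km + 22.3, so (2.828 − 0.5689)·Km = 22.3 − 7.24.
Km = 15.06/2.259 = 6.67 nM; then Vmax = 7.24(6.67+2.56)/2.56 = 26.1 μmol·min⁻¹.

26.1 μmol·min⁻¹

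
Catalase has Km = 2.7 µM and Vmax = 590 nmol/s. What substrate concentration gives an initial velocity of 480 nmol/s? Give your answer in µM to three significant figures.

Rearranging v = Vmax[S]/(Km+[S]) gives [S] = Km·v/(Vmax − v).
[S] = 2.7 × 480 / (590 − 480) = 1296/110.0 = 11.8 µM.

11.8 µM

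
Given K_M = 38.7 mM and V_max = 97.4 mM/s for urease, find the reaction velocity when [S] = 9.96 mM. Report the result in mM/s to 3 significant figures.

19.9 mM/s

[S]/(Km+[S]) = 9.96/48.66 = 0.2047, the fractional saturation.
v = 0.2047 × Vmax = 0.2047 × 97.4 = 19.9 mM/s.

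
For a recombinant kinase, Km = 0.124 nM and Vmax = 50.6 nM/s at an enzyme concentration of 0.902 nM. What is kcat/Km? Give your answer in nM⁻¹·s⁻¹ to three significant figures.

452 nM⁻¹·s⁻¹

kcat = Vmax/[E]total = 50.6/0.902 = 56.1 s⁻¹.
kcat/Km = 56.1/0.124 = 452 nM⁻¹·s⁻¹.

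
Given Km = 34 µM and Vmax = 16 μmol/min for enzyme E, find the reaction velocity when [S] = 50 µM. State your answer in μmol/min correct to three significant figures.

[S]/(Km+[S]) = 50/84.00 = 0.5952, the fractional saturation.
v = 0.5952 × Vmax = 0.5952 × 16 = 9.52 μmol/min.

9.52 μmol/min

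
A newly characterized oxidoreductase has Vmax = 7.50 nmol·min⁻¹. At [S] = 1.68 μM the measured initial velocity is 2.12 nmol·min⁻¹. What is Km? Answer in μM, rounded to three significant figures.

4.26 μM

From v = Vmax[S]/(Km+[S]), Km = [S](Vmax − v)/v.
Km = 1.68 × (7.50 − 2.12) / 2.12 = 9.038/2.12 = 4.26 μM.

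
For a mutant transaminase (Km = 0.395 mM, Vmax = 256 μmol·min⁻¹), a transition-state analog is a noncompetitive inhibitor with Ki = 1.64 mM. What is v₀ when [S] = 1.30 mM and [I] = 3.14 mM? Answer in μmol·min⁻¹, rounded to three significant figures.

67.4 μmol·min⁻¹

α = 1 + [I]/Ki = 1 + 3.14/1.64 = 2.915.
For a noncompetitive inhibitor, Vmax is reduced to Vmax/α while Km is unchanged: Km,app = 0.395 mM, Vmax,app = 87.8 μmol·min⁻¹.
v = Vmax,app·[S]/(Km,app + [S]) = 87.8 × 1.30/(0.395 + 1.30) = 67.4 μmol·min⁻¹.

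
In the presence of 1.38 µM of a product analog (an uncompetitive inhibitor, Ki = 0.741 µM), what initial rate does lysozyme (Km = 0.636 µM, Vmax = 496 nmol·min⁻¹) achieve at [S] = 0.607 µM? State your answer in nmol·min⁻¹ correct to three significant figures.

127 nmol·min⁻¹

With α = 1 + [I]/Ki = 1 + 1.38/0.741 = 2.862, the uncompetitive rate law is v = (Vmax/α)·[S] / (Km/α + [S]).
v = (496/2.862)×0.607 / (0.636/2.862 + 0.607) = 105.2/0.8292 = 127 nmol·min⁻¹.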